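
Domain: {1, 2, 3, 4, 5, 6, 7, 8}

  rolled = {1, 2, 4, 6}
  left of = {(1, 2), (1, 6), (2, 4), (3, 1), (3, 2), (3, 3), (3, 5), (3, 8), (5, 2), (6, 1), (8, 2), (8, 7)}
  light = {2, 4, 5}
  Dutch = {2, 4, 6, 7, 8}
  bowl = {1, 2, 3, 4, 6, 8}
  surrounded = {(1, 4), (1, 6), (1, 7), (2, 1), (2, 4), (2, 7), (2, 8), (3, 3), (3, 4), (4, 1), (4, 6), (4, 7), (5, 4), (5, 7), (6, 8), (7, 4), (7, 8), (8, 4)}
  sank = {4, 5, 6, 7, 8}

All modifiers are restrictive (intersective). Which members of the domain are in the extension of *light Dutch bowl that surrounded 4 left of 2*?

{}

⟦that surrounded 4⟧ = {x : ⟨x, 4⟩ ∈ ⟦surrounded⟧} = {1, 2, 3, 5, 7, 8}
⟦left of 2⟧ = {x : ⟨x, 2⟩ ∈ ⟦left of⟧} = {1, 3, 5, 8}
⟦bowl⟧ = {1, 2, 3, 4, 6, 8}
… ∩ ⟦that surrounded 4⟧ = {1, 2, 3, 4, 6, 8} ∩ {1, 2, 3, 5, 7, 8} = {1, 2, 3, 8}
… ∩ ⟦left of 2⟧ = {1, 2, 3, 8} ∩ {1, 3, 5, 8} = {1, 3, 8}
… ∩ ⟦light⟧ = {1, 3, 8} ∩ {2, 4, 5} = ∅
… ∩ ⟦Dutch⟧ = ∅ ∩ {2, 4, 6, 7, 8} = ∅
So ⟦light Dutch bowl that surrounded 4 left of 2⟧ = {}.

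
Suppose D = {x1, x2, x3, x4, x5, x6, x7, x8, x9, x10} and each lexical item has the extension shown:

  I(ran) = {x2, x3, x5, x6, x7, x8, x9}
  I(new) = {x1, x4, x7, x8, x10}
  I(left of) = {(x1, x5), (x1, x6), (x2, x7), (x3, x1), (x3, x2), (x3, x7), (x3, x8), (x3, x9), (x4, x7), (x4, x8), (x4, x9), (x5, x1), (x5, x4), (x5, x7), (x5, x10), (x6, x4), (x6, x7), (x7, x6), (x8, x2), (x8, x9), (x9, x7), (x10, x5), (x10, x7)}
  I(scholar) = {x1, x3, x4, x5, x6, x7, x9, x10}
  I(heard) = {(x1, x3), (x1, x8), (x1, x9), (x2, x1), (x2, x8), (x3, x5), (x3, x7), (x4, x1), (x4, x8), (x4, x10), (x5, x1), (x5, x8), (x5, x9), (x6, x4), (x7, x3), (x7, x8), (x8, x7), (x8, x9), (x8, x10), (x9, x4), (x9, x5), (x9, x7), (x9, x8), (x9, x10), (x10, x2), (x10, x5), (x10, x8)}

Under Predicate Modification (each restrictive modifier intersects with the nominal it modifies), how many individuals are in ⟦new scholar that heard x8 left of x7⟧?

2

⟦that heard x8⟧ = {x : ⟨x, x8⟩ ∈ ⟦heard⟧} = {x1, x2, x4, x5, x7, x9, x10}
⟦left of x7⟧ = {x : ⟨x, x7⟩ ∈ ⟦left of⟧} = {x2, x3, x4, x5, x6, x9, x10}
⟦scholar⟧ = {x1, x3, x4, x5, x6, x7, x9, x10}
… ∩ ⟦that heard x8⟧ = {x1, x3, x4, x5, x6, x7, x9, x10} ∩ {x1, x2, x4, x5, x7, x9, x10} = {x1, x4, x5, x7, x9, x10}
… ∩ ⟦left of x7⟧ = {x1, x4, x5, x7, x9, x10} ∩ {x2, x3, x4, x5, x6, x9, x10} = {x4, x5, x9, x10}
… ∩ ⟦new⟧ = {x4, x5, x9, x10} ∩ {x1, x4, x7, x8, x10} = {x4, x10}
⟦new scholar that heard x8 left of x7⟧ = {x4, x10}, so the cardinality is 2.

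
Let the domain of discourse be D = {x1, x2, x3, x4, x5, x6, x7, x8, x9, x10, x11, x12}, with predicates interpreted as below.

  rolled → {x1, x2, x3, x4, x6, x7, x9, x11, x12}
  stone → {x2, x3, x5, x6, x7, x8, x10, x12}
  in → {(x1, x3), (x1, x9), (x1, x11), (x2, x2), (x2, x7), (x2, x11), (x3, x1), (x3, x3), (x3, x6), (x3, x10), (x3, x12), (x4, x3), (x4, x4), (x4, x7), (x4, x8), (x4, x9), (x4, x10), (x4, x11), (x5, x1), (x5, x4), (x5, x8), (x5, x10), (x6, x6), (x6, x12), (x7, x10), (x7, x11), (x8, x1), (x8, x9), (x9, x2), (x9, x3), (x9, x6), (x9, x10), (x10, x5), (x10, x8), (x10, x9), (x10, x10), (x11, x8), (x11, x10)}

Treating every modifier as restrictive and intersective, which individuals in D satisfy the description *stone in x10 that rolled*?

⟦in x10⟧ = {x : ⟨x, x10⟩ ∈ ⟦in⟧} = {x3, x4, x5, x7, x9, x10, x11}
⟦that rolled⟧ = ⟦rolled⟧ = {x1, x2, x3, x4, x6, x7, x9, x11, x12}
⟦stone⟧ = {x2, x3, x5, x6, x7, x8, x10, x12}
… ∩ ⟦in x10⟧ = {x2, x3, x5, x6, x7, x8, x10, x12} ∩ {x3, x4, x5, x7, x9, x10, x11} = {x3, x5, x7, x10}
… ∩ ⟦that rolled⟧ = {x3, x5, x7, x10} ∩ {x1, x2, x3, x4, x6, x7, x9, x11, x12} = {x3, x7}
So ⟦stone in x10 that rolled⟧ = {x3, x7}.

{x3, x7}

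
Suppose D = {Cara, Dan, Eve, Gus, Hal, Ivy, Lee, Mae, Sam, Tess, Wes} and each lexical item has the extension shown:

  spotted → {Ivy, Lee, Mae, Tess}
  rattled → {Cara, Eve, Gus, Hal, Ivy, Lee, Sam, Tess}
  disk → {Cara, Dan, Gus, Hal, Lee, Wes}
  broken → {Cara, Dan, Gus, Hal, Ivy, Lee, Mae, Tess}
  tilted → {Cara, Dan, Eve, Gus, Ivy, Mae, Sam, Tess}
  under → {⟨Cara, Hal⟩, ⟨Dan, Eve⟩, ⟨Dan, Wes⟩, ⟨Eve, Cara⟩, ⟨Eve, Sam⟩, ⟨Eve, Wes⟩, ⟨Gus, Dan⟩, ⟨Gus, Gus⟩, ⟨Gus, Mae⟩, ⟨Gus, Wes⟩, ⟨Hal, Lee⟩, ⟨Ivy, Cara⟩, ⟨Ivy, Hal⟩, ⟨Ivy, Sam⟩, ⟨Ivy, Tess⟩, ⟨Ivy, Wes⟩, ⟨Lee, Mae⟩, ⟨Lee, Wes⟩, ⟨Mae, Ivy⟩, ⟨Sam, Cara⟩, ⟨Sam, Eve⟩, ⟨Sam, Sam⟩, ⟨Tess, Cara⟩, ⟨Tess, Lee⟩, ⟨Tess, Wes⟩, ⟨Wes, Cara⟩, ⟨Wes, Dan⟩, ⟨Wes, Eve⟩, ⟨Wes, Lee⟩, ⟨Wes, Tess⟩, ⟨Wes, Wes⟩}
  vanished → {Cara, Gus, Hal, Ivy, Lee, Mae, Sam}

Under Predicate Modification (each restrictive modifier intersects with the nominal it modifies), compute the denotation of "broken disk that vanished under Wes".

{Gus, Lee}

⟦that vanished⟧ = ⟦vanished⟧ = {Cara, Gus, Hal, Ivy, Lee, Mae, Sam}
⟦under Wes⟧ = {x : ⟨x, Wes⟩ ∈ ⟦under⟧} = {Dan, Eve, Gus, Ivy, Lee, Tess, Wes}
⟦disk⟧ = {Cara, Dan, Gus, Hal, Lee, Wes}
… ∩ ⟦that vanished⟧ = {Cara, Dan, Gus, Hal, Lee, Wes} ∩ {Cara, Gus, Hal, Ivy, Lee, Mae, Sam} = {Cara, Gus, Hal, Lee}
… ∩ ⟦under Wes⟧ = {Cara, Gus, Hal, Lee} ∩ {Dan, Eve, Gus, Ivy, Lee, Tess, Wes} = {Gus, Lee}
… ∩ ⟦broken⟧ = {Gus, Lee} ∩ {Cara, Dan, Gus, Hal, Ivy, Lee, Mae, Tess} = {Gus, Lee}
So ⟦broken disk that vanished under Wes⟧ = {Gus, Lee}.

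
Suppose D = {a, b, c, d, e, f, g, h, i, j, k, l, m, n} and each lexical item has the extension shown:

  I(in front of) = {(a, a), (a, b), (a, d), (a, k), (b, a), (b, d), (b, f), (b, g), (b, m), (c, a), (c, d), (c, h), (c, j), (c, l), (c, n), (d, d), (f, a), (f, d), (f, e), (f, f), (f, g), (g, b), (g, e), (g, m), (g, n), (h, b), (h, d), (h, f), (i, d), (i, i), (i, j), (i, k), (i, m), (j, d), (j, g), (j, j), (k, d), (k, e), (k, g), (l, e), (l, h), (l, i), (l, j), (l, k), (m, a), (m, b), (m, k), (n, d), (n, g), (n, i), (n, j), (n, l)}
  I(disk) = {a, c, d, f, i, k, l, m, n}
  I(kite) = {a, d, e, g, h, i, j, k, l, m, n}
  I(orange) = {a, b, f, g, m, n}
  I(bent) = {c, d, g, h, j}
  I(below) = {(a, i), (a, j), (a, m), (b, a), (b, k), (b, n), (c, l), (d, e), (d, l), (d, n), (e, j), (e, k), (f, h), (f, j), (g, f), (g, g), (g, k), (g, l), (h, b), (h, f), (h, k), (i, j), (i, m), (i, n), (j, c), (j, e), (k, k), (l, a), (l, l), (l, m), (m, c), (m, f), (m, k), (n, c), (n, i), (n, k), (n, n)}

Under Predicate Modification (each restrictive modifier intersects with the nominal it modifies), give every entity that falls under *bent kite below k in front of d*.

{h}

⟦below k⟧ = {x : ⟨x, k⟩ ∈ ⟦below⟧} = {b, e, g, h, k, m, n}
⟦in front of d⟧ = {x : ⟨x, d⟩ ∈ ⟦in front of⟧} = {a, b, c, d, f, h, i, j, k, n}
⟦kite⟧ = {a, d, e, g, h, i, j, k, l, m, n}
… ∩ ⟦below k⟧ = {a, d, e, g, h, i, j, k, l, m, n} ∩ {b, e, g, h, k, m, n} = {e, g, h, k, m, n}
… ∩ ⟦in front of d⟧ = {e, g, h, k, m, n} ∩ {a, b, c, d, f, h, i, j, k, n} = {h, k, n}
… ∩ ⟦bent⟧ = {h, k, n} ∩ {c, d, g, h, j} = {h}
So ⟦bent kite below k in front of d⟧ = {h}.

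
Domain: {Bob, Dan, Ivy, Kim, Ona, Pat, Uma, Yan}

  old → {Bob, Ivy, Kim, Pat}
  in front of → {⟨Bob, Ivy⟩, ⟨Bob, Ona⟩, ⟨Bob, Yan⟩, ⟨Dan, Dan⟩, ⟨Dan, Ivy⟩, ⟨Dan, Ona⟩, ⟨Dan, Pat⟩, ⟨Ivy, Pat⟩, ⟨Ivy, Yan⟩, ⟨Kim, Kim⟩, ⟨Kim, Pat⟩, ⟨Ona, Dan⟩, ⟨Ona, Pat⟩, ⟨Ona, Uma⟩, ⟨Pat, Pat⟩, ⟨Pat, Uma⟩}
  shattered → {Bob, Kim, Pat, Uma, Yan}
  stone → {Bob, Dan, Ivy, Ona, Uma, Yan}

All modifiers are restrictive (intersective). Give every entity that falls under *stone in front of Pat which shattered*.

∅

⟦in front of Pat⟧ = {x : ⟨x, Pat⟩ ∈ ⟦in front of⟧} = {Dan, Ivy, Kim, Ona, Pat}
⟦which shattered⟧ = ⟦shattered⟧ = {Bob, Kim, Pat, Uma, Yan}
⟦stone⟧ = {Bob, Dan, Ivy, Ona, Uma, Yan}
… ∩ ⟦in front of Pat⟧ = {Bob, Dan, Ivy, Ona, Uma, Yan} ∩ {Dan, Ivy, Kim, Ona, Pat} = {Dan, Ivy, Ona}
… ∩ ⟦which shattered⟧ = {Dan, Ivy, Ona} ∩ {Bob, Kim, Pat, Uma, Yan} = ∅
So ⟦stone in front of Pat which shattered⟧ = ∅.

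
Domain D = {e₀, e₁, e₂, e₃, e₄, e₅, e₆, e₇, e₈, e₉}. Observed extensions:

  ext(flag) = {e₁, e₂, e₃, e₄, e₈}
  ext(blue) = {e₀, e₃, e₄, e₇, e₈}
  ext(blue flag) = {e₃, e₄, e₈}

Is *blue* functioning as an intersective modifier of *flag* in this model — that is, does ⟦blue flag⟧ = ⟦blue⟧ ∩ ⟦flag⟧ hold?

yes

⟦blue⟧ ∩ ⟦flag⟧ = {e₀, e₃, e₄, e₇, e₈} ∩ {e₁, e₂, e₃, e₄, e₈} = {e₃, e₄, e₈}
Observed ⟦blue flag⟧ = {e₃, e₄, e₈}.
These coincide, so the modifier is intersective here.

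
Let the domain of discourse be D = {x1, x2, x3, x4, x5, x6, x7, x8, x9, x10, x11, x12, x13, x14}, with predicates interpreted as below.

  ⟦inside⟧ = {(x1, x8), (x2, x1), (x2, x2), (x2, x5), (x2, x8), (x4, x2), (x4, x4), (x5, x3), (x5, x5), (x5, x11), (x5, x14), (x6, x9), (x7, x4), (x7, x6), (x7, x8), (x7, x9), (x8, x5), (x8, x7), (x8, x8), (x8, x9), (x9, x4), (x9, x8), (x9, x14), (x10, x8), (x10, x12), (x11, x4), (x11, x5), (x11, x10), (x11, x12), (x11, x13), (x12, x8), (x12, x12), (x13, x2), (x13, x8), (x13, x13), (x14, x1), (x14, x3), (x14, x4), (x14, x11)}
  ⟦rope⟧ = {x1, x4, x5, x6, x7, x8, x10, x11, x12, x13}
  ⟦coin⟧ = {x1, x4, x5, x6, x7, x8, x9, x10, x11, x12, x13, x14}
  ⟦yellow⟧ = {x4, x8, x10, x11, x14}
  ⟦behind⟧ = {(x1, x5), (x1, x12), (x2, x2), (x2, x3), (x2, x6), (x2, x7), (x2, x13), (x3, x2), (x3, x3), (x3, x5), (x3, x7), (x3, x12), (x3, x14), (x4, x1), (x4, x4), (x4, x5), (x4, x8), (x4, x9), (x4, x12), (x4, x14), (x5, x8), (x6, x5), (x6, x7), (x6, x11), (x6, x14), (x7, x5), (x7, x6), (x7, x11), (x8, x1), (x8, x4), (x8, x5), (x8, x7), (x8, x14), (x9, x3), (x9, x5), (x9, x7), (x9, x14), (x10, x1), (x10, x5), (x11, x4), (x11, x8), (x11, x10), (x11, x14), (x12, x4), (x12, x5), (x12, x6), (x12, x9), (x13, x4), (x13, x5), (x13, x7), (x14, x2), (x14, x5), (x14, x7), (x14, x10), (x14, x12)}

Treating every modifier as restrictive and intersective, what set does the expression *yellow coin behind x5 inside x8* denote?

{x8, x10}

⟦behind x5⟧ = {x : ⟨x, x5⟩ ∈ ⟦behind⟧} = {x1, x3, x4, x6, x7, x8, x9, x10, x12, x13, x14}
⟦inside x8⟧ = {x : ⟨x, x8⟩ ∈ ⟦inside⟧} = {x1, x2, x7, x8, x9, x10, x12, x13}
⟦coin⟧ = {x1, x4, x5, x6, x7, x8, x9, x10, x11, x12, x13, x14}
… ∩ ⟦behind x5⟧ = {x1, x4, x5, x6, x7, x8, x9, x10, x11, x12, x13, x14} ∩ {x1, x3, x4, x6, x7, x8, x9, x10, x12, x13, x14} = {x1, x4, x6, x7, x8, x9, x10, x12, x13, x14}
… ∩ ⟦inside x8⟧ = {x1, x4, x6, x7, x8, x9, x10, x12, x13, x14} ∩ {x1, x2, x7, x8, x9, x10, x12, x13} = {x1, x7, x8, x9, x10, x12, x13}
… ∩ ⟦yellow⟧ = {x1, x7, x8, x9, x10, x12, x13} ∩ {x4, x8, x10, x11, x14} = {x8, x10}
So ⟦yellow coin behind x5 inside x8⟧ = {x8, x10}.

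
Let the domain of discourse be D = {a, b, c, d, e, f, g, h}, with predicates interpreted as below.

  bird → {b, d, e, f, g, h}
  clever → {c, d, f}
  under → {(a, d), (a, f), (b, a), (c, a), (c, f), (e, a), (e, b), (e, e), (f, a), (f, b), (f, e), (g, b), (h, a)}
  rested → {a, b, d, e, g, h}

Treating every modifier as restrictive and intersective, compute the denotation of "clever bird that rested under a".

⟦that rested⟧ = ⟦rested⟧ = {a, b, d, e, g, h}
⟦under a⟧ = {x : ⟨x, a⟩ ∈ ⟦under⟧} = {b, c, e, f, h}
⟦bird⟧ = {b, d, e, f, g, h}
… ∩ ⟦that rested⟧ = {b, d, e, f, g, h} ∩ {a, b, d, e, g, h} = {b, d, e, g, h}
… ∩ ⟦under a⟧ = {b, d, e, g, h} ∩ {b, c, e, f, h} = {b, e, h}
… ∩ ⟦clever⟧ = {b, e, h} ∩ {c, d, f} = ∅
So ⟦clever bird that rested under a⟧ = { }.

{ }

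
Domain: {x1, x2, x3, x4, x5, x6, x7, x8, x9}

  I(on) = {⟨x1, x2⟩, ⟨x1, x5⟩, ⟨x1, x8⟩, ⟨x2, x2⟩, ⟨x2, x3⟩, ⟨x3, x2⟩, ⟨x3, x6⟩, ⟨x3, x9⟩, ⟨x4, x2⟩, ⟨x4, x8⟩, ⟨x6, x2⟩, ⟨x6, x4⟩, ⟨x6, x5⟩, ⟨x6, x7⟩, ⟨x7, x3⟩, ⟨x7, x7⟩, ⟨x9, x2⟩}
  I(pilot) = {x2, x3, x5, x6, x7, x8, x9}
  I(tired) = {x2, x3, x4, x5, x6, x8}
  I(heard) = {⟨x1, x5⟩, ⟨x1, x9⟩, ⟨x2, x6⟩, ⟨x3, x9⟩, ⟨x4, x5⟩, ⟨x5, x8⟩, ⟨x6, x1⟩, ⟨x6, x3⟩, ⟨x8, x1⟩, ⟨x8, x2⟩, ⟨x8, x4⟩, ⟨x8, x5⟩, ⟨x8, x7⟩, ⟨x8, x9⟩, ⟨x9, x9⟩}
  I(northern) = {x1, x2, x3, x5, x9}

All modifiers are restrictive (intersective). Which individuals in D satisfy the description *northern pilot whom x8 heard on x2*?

{x2, x9}

⟦whom x8 heard⟧ = {x : ⟨x8, x⟩ ∈ ⟦heard⟧} = {x1, x2, x4, x5, x7, x9}
⟦on x2⟧ = {x : ⟨x, x2⟩ ∈ ⟦on⟧} = {x1, x2, x3, x4, x6, x9}
⟦pilot⟧ = {x2, x3, x5, x6, x7, x8, x9}
… ∩ ⟦whom x8 heard⟧ = {x2, x3, x5, x6, x7, x8, x9} ∩ {x1, x2, x4, x5, x7, x9} = {x2, x5, x7, x9}
… ∩ ⟦on x2⟧ = {x2, x5, x7, x9} ∩ {x1, x2, x3, x4, x6, x9} = {x2, x9}
… ∩ ⟦northern⟧ = {x2, x9} ∩ {x1, x2, x3, x5, x9} = {x2, x9}
So ⟦northern pilot whom x8 heard on x2⟧ = {x2, x9}.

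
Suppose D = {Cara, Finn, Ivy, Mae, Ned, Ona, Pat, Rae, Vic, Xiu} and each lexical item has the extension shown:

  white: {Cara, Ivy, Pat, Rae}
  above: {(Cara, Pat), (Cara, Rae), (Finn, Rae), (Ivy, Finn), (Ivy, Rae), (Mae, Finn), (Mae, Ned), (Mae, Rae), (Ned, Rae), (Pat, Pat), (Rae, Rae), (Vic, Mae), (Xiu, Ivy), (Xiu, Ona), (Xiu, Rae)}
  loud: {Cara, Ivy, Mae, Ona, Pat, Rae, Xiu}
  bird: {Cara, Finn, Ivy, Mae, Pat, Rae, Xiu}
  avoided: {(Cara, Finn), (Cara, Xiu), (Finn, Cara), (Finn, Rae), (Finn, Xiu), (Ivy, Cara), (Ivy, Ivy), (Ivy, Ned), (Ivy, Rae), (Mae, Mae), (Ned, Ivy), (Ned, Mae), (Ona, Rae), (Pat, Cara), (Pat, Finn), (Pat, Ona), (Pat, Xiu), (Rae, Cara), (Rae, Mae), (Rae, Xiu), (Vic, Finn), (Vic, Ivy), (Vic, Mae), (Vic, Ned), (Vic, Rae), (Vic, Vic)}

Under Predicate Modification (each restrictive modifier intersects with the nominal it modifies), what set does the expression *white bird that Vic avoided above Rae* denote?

{Ivy, Rae}

⟦that Vic avoided⟧ = {x : ⟨Vic, x⟩ ∈ ⟦avoided⟧} = {Finn, Ivy, Mae, Ned, Rae, Vic}
⟦above Rae⟧ = {x : ⟨x, Rae⟩ ∈ ⟦above⟧} = {Cara, Finn, Ivy, Mae, Ned, Rae, Xiu}
⟦bird⟧ = {Cara, Finn, Ivy, Mae, Pat, Rae, Xiu}
… ∩ ⟦that Vic avoided⟧ = {Cara, Finn, Ivy, Mae, Pat, Rae, Xiu} ∩ {Finn, Ivy, Mae, Ned, Rae, Vic} = {Finn, Ivy, Mae, Rae}
… ∩ ⟦above Rae⟧ = {Finn, Ivy, Mae, Rae} ∩ {Cara, Finn, Ivy, Mae, Ned, Rae, Xiu} = {Finn, Ivy, Mae, Rae}
… ∩ ⟦white⟧ = {Finn, Ivy, Mae, Rae} ∩ {Cara, Ivy, Pat, Rae} = {Ivy, Rae}
So ⟦white bird that Vic avoided above Rae⟧ = {Ivy, Rae}.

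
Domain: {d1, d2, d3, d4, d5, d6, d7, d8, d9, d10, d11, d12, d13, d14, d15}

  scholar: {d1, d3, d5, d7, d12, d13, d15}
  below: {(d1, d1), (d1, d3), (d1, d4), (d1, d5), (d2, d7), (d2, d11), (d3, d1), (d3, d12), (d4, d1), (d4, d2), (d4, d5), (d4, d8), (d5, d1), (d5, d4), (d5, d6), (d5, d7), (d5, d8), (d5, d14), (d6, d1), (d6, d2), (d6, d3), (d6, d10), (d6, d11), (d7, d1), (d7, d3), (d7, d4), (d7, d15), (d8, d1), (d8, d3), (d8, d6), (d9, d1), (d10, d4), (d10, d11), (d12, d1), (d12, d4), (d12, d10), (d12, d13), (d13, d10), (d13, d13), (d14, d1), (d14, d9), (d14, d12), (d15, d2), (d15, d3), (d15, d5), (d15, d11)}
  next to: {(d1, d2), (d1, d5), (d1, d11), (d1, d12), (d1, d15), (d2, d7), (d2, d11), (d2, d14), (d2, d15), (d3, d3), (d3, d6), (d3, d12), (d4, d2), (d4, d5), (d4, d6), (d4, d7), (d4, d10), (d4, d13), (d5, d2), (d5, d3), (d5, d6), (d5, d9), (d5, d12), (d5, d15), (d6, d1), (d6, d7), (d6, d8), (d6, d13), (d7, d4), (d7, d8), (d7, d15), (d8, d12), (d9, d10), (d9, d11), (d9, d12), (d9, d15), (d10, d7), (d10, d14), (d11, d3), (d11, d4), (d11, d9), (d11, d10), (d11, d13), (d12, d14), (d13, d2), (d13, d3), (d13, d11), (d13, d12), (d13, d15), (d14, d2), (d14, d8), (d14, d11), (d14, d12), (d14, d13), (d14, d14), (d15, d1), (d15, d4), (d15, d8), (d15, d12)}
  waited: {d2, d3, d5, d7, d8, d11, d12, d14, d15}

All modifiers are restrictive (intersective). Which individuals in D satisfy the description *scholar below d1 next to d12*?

⟦below d1⟧ = {x : ⟨x, d1⟩ ∈ ⟦below⟧} = {d1, d3, d4, d5, d6, d7, d8, d9, d12, d14}
⟦next to d12⟧ = {x : ⟨x, d12⟩ ∈ ⟦next to⟧} = {d1, d3, d5, d8, d9, d13, d14, d15}
⟦scholar⟧ = {d1, d3, d5, d7, d12, d13, d15}
… ∩ ⟦below d1⟧ = {d1, d3, d5, d7, d12, d13, d15} ∩ {d1, d3, d4, d5, d6, d7, d8, d9, d12, d14} = {d1, d3, d5, d7, d12}
… ∩ ⟦next to d12⟧ = {d1, d3, d5, d7, d12} ∩ {d1, d3, d5, d8, d9, d13, d14, d15} = {d1, d3, d5}
So ⟦scholar below d1 next to d12⟧ = {d1, d3, d5}.

{d1, d3, d5}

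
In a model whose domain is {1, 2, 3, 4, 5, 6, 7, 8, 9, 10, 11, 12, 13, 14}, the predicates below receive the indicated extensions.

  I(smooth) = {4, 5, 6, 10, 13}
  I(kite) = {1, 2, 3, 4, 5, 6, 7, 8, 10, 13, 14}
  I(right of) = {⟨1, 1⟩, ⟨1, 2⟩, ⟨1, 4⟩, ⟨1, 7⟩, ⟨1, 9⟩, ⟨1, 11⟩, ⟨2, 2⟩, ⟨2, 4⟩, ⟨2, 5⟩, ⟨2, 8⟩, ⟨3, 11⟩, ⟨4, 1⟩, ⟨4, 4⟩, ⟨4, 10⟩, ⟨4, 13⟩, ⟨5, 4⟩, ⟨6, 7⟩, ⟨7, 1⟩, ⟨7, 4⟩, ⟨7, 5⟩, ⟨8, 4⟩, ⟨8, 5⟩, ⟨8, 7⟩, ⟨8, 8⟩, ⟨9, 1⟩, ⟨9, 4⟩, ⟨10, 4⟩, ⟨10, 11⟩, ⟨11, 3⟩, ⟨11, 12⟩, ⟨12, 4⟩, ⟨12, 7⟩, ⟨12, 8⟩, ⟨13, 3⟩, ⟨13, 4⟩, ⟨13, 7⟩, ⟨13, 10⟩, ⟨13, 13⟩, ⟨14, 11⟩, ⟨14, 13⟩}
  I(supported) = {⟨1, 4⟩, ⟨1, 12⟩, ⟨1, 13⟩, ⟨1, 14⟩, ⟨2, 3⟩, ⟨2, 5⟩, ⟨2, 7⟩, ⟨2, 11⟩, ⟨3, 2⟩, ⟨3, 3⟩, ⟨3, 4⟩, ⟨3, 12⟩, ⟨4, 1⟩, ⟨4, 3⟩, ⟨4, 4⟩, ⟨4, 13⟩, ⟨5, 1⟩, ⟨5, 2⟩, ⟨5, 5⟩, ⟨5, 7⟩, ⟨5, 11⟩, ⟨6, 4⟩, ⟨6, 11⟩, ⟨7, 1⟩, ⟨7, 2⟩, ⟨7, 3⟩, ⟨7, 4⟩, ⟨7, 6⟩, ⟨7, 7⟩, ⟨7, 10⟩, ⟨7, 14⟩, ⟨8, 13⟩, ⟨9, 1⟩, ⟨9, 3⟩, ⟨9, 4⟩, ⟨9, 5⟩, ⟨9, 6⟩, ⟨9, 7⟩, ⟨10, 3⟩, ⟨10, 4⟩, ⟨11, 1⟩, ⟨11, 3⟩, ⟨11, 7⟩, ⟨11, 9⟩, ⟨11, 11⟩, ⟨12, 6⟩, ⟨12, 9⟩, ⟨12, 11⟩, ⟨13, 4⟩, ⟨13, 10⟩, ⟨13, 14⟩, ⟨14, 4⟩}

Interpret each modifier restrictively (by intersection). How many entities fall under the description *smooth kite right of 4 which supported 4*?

⟦right of 4⟧ = {x : ⟨x, 4⟩ ∈ ⟦right of⟧} = {1, 2, 4, 5, 7, 8, 9, 10, 12, 13}
⟦which supported 4⟧ = {x : ⟨x, 4⟩ ∈ ⟦supported⟧} = {1, 3, 4, 6, 7, 9, 10, 13, 14}
⟦kite⟧ = {1, 2, 3, 4, 5, 6, 7, 8, 10, 13, 14}
… ∩ ⟦right of 4⟧ = {1, 2, 3, 4, 5, 6, 7, 8, 10, 13, 14} ∩ {1, 2, 4, 5, 7, 8, 9, 10, 12, 13} = {1, 2, 4, 5, 7, 8, 10, 13}
… ∩ ⟦which supported 4⟧ = {1, 2, 4, 5, 7, 8, 10, 13} ∩ {1, 3, 4, 6, 7, 9, 10, 13, 14} = {1, 4, 7, 10, 13}
… ∩ ⟦smooth⟧ = {1, 4, 7, 10, 13} ∩ {4, 5, 6, 10, 13} = {4, 10, 13}
⟦smooth kite right of 4 which supported 4⟧ = {4, 10, 13}, so the cardinality is 3.

3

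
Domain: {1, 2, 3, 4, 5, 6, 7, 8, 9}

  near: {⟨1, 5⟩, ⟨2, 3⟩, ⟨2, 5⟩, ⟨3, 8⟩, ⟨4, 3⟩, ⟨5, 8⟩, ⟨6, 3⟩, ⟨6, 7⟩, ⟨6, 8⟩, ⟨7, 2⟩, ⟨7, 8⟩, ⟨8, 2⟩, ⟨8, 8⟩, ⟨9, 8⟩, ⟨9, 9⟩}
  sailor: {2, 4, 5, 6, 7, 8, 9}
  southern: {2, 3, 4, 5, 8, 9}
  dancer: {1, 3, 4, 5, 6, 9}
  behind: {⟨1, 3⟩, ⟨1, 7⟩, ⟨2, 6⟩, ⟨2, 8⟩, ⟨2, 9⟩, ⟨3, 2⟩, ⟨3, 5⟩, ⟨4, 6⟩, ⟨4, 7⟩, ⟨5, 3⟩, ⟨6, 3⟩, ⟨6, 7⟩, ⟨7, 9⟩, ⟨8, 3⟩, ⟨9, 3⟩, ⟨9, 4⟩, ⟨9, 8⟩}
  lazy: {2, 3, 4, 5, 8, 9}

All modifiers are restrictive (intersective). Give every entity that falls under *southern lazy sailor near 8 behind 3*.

{5, 8, 9}

⟦near 8⟧ = {x : ⟨x, 8⟩ ∈ ⟦near⟧} = {3, 5, 6, 7, 8, 9}
⟦behind 3⟧ = {x : ⟨x, 3⟩ ∈ ⟦behind⟧} = {1, 5, 6, 8, 9}
⟦sailor⟧ = {2, 4, 5, 6, 7, 8, 9}
… ∩ ⟦near 8⟧ = {2, 4, 5, 6, 7, 8, 9} ∩ {3, 5, 6, 7, 8, 9} = {5, 6, 7, 8, 9}
… ∩ ⟦behind 3⟧ = {5, 6, 7, 8, 9} ∩ {1, 5, 6, 8, 9} = {5, 6, 8, 9}
… ∩ ⟦southern⟧ = {5, 6, 8, 9} ∩ {2, 3, 4, 5, 8, 9} = {5, 8, 9}
… ∩ ⟦lazy⟧ = {5, 8, 9} ∩ {2, 3, 4, 5, 8, 9} = {5, 8, 9}
So ⟦southern lazy sailor near 8 behind 3⟧ = {5, 8, 9}.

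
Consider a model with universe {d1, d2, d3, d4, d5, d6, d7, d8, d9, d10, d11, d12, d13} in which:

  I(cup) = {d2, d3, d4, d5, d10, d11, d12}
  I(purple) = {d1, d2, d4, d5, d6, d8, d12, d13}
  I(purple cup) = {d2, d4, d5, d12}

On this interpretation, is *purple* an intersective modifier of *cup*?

⟦purple⟧ ∩ ⟦cup⟧ = {d1, d2, d4, d5, d6, d8, d12, d13} ∩ {d2, d3, d4, d5, d10, d11, d12} = {d2, d4, d5, d12}
Observed ⟦purple cup⟧ = {d2, d4, d5, d12}.
These coincide, so the modifier is intersective here.

yes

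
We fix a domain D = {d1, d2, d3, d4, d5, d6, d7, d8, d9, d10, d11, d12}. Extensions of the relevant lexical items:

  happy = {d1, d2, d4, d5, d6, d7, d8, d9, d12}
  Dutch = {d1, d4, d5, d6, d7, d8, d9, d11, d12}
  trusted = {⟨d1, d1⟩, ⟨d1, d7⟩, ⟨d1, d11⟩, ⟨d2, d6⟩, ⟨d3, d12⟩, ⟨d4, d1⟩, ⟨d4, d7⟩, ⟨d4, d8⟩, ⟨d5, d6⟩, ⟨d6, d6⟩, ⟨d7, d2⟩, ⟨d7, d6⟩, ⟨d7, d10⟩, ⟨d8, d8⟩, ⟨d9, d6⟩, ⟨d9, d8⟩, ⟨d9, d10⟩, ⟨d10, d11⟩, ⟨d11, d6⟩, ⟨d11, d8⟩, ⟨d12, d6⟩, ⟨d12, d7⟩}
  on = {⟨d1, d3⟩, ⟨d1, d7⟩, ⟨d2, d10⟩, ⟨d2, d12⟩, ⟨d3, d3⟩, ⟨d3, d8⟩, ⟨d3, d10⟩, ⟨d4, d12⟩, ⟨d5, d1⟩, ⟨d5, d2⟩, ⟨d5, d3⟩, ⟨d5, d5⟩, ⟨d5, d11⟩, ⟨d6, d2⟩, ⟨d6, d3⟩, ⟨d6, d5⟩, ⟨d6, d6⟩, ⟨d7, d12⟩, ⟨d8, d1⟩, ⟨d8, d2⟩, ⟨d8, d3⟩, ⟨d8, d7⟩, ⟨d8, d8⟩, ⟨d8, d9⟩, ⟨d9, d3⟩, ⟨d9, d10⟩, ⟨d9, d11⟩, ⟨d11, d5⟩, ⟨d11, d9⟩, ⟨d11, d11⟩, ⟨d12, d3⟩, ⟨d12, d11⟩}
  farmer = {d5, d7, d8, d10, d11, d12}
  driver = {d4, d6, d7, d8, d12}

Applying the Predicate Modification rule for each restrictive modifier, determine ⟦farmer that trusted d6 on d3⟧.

⟦that trusted d6⟧ = {x : ⟨x, d6⟩ ∈ ⟦trusted⟧} = {d2, d5, d6, d7, d9, d11, d12}
⟦on d3⟧ = {x : ⟨x, d3⟩ ∈ ⟦on⟧} = {d1, d3, d5, d6, d8, d9, d12}
⟦farmer⟧ = {d5, d7, d8, d10, d11, d12}
… ∩ ⟦that trusted d6⟧ = {d5, d7, d8, d10, d11, d12} ∩ {d2, d5, d6, d7, d9, d11, d12} = {d5, d7, d11, d12}
… ∩ ⟦on d3⟧ = {d5, d7, d11, d12} ∩ {d1, d3, d5, d6, d8, d9, d12} = {d5, d12}
So ⟦farmer that trusted d6 on d3⟧ = {d5, d12}.

{d5, d12}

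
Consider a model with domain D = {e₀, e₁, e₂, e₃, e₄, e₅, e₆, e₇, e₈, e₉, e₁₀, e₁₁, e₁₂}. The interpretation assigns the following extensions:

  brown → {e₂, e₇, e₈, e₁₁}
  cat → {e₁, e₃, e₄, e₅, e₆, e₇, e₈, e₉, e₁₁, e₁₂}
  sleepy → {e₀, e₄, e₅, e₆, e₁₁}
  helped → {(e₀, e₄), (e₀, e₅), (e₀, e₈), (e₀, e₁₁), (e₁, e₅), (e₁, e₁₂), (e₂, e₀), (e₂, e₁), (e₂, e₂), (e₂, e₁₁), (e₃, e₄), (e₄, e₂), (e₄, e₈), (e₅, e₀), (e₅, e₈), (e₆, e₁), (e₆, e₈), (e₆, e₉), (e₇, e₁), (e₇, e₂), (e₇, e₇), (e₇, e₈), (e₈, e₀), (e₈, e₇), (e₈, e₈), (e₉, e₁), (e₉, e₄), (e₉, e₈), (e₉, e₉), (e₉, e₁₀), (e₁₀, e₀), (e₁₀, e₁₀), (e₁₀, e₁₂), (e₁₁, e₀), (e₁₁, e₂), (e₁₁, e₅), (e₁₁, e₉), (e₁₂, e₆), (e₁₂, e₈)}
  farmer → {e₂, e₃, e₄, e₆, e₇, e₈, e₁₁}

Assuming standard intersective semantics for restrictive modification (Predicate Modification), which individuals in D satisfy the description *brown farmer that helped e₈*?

⟦that helped e₈⟧ = {x : ⟨x, e₈⟩ ∈ ⟦helped⟧} = {e₀, e₄, e₅, e₆, e₇, e₈, e₉, e₁₂}
⟦farmer⟧ = {e₂, e₃, e₄, e₆, e₇, e₈, e₁₁}
… ∩ ⟦that helped e₈⟧ = {e₂, e₃, e₄, e₆, e₇, e₈, e₁₁} ∩ {e₀, e₄, e₅, e₆, e₇, e₈, e₉, e₁₂} = {e₄, e₆, e₇, e₈}
… ∩ ⟦brown⟧ = {e₄, e₆, e₇, e₈} ∩ {e₂, e₇, e₈, e₁₁} = {e₇, e₈}
So ⟦brown farmer that helped e₈⟧ = {e₇, e₈}.

{e₇, e₈}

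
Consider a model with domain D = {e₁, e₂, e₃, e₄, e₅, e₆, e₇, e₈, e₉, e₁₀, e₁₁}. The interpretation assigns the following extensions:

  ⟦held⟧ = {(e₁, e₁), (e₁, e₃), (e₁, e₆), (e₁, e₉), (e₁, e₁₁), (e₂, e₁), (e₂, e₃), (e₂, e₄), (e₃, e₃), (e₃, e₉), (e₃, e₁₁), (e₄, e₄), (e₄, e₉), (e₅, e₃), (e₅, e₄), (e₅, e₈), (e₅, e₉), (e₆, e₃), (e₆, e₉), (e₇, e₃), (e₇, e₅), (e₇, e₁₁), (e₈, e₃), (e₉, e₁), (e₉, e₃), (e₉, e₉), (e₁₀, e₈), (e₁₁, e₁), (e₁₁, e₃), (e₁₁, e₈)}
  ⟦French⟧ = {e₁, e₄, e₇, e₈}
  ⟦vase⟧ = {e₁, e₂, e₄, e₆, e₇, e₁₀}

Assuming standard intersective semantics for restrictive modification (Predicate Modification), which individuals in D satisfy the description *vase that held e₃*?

⟦that held e₃⟧ = {x : ⟨x, e₃⟩ ∈ ⟦held⟧} = {e₁, e₂, e₃, e₅, e₆, e₇, e₈, e₉, e₁₁}
⟦vase⟧ = {e₁, e₂, e₄, e₆, e₇, e₁₀}
… ∩ ⟦that held e₃⟧ = {e₁, e₂, e₄, e₆, e₇, e₁₀} ∩ {e₁, e₂, e₃, e₅, e₆, e₇, e₈, e₉, e₁₁} = {e₁, e₂, e₆, e₇}
So ⟦vase that held e₃⟧ = {e₁, e₂, e₆, e₇}.

{e₁, e₂, e₆, e₇}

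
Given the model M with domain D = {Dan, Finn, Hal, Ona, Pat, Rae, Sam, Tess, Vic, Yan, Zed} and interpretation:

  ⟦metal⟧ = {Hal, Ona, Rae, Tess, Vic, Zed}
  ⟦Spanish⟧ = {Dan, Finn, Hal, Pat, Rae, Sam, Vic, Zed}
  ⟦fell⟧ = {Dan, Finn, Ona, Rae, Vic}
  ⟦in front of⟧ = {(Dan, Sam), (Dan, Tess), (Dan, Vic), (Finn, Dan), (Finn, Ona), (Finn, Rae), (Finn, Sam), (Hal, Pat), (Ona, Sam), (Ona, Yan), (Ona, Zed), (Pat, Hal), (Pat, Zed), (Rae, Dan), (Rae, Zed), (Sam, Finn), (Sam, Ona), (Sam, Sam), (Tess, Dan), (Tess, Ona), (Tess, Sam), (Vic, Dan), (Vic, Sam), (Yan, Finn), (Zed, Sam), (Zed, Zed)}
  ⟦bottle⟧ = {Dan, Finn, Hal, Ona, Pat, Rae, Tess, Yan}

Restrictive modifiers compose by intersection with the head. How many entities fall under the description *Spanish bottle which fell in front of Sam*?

2

⟦which fell⟧ = ⟦fell⟧ = {Dan, Finn, Ona, Rae, Vic}
⟦in front of Sam⟧ = {x : ⟨x, Sam⟩ ∈ ⟦in front of⟧} = {Dan, Finn, Ona, Sam, Tess, Vic, Zed}
⟦bottle⟧ = {Dan, Finn, Hal, Ona, Pat, Rae, Tess, Yan}
… ∩ ⟦which fell⟧ = {Dan, Finn, Hal, Ona, Pat, Rae, Tess, Yan} ∩ {Dan, Finn, Ona, Rae, Vic} = {Dan, Finn, Ona, Rae}
… ∩ ⟦in front of Sam⟧ = {Dan, Finn, Ona, Rae} ∩ {Dan, Finn, Ona, Sam, Tess, Vic, Zed} = {Dan, Finn, Ona}
… ∩ ⟦Spanish⟧ = {Dan, Finn, Ona} ∩ {Dan, Finn, Hal, Pat, Rae, Sam, Vic, Zed} = {Dan, Finn}
⟦Spanish bottle which fell in front of Sam⟧ = {Dan, Finn}, so the cardinality is 2.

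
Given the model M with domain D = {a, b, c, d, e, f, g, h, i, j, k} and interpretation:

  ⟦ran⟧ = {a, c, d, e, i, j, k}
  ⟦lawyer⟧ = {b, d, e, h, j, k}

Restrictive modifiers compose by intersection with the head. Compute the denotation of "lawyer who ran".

{d, e, j, k}

⟦who ran⟧ = ⟦ran⟧ = {a, c, d, e, i, j, k}
⟦lawyer⟧ = {b, d, e, h, j, k}
… ∩ ⟦who ran⟧ = {b, d, e, h, j, k} ∩ {a, c, d, e, i, j, k} = {d, e, j, k}
So ⟦lawyer who ran⟧ = {d, e, j, k}.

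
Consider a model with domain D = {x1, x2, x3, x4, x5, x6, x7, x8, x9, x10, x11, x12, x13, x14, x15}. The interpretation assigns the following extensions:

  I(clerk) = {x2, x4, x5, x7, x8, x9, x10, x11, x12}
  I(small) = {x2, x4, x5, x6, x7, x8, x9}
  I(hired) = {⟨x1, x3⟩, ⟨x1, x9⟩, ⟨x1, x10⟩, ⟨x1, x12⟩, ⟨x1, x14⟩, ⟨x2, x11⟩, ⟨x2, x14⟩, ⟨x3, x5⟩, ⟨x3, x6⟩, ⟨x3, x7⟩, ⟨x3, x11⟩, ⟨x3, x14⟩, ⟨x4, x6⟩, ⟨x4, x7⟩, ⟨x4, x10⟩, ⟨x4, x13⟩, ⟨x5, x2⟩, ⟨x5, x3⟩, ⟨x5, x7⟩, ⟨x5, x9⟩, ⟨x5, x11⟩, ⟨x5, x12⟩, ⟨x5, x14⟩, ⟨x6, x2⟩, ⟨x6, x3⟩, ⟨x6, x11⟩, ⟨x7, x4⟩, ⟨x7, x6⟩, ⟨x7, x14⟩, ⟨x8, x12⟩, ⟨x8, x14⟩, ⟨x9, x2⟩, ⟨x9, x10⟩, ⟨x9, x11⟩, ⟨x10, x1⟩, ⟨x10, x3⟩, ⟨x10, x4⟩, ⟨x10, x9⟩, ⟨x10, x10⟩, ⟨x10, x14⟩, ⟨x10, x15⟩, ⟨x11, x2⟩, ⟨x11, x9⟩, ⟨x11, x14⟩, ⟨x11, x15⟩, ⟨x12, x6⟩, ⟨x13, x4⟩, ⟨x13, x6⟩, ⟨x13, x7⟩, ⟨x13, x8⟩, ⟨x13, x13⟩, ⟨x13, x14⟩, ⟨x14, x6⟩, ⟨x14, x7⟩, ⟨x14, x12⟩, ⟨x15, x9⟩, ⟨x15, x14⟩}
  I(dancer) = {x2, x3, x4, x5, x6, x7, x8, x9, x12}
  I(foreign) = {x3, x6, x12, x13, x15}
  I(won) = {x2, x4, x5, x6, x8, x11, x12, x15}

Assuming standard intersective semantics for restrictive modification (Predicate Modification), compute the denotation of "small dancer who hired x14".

⟦who hired x14⟧ = {x : ⟨x, x14⟩ ∈ ⟦hired⟧} = {x1, x2, x3, x5, x7, x8, x10, x11, x13, x15}
⟦dancer⟧ = {x2, x3, x4, x5, x6, x7, x8, x9, x12}
… ∩ ⟦who hired x14⟧ = {x2, x3, x4, x5, x6, x7, x8, x9, x12} ∩ {x1, x2, x3, x5, x7, x8, x10, x11, x13, x15} = {x2, x3, x5, x7, x8}
… ∩ ⟦small⟧ = {x2, x3, x5, x7, x8} ∩ {x2, x4, x5, x6, x7, x8, x9} = {x2, x5, x7, x8}
So ⟦small dancer who hired x14⟧ = {x2, x5, x7, x8}.

{x2, x5, x7, x8}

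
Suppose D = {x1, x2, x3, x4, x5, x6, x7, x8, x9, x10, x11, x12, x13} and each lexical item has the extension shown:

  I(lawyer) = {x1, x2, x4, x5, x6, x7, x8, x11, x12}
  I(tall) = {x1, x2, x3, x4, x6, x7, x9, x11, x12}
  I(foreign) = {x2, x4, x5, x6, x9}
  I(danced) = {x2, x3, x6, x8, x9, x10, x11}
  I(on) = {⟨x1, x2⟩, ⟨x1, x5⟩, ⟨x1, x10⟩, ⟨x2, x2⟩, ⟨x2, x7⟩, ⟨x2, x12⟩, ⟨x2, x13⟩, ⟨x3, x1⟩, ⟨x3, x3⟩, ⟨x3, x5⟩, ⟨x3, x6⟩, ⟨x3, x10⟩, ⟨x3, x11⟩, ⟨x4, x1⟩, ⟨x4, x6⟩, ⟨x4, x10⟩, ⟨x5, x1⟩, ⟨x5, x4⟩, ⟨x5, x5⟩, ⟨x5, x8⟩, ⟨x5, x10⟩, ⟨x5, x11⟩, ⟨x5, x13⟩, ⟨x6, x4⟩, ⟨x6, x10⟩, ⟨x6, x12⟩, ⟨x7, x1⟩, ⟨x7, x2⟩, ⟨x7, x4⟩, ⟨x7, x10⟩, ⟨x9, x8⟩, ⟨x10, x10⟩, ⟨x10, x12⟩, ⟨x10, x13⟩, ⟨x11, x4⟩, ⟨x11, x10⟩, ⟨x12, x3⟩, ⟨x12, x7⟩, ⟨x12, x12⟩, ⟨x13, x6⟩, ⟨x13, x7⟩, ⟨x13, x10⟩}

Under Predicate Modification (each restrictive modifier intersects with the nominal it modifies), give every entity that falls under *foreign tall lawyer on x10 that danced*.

{x6}

⟦on x10⟧ = {x : ⟨x, x10⟩ ∈ ⟦on⟧} = {x1, x3, x4, x5, x6, x7, x10, x11, x13}
⟦that danced⟧ = ⟦danced⟧ = {x2, x3, x6, x8, x9, x10, x11}
⟦lawyer⟧ = {x1, x2, x4, x5, x6, x7, x8, x11, x12}
… ∩ ⟦on x10⟧ = {x1, x2, x4, x5, x6, x7, x8, x11, x12} ∩ {x1, x3, x4, x5, x6, x7, x10, x11, x13} = {x1, x4, x5, x6, x7, x11}
… ∩ ⟦that danced⟧ = {x1, x4, x5, x6, x7, x11} ∩ {x2, x3, x6, x8, x9, x10, x11} = {x6, x11}
… ∩ ⟦foreign⟧ = {x6, x11} ∩ {x2, x4, x5, x6, x9} = {x6}
… ∩ ⟦tall⟧ = {x6} ∩ {x1, x2, x3, x4, x6, x7, x9, x11, x12} = {x6}
So ⟦foreign tall lawyer on x10 that danced⟧ = {x6}.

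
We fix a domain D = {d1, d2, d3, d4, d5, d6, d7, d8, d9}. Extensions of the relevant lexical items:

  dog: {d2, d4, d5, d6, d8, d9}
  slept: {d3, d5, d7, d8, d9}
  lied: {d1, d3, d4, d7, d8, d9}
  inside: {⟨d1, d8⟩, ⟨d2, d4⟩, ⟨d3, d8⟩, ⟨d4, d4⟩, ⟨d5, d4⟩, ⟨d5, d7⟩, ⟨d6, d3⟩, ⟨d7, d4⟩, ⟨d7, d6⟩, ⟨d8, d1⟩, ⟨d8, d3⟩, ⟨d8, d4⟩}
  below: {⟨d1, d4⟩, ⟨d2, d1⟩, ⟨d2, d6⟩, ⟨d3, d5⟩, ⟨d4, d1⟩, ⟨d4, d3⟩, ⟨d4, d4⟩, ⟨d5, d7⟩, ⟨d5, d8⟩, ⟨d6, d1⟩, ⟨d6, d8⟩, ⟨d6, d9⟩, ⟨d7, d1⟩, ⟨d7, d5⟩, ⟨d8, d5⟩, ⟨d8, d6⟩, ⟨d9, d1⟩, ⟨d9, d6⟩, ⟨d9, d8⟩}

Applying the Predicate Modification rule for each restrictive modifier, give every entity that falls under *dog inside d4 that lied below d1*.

⟦inside d4⟧ = {x : ⟨x, d4⟩ ∈ ⟦inside⟧} = {d2, d4, d5, d7, d8}
⟦that lied⟧ = ⟦lied⟧ = {d1, d3, d4, d7, d8, d9}
⟦below d1⟧ = {x : ⟨x, d1⟩ ∈ ⟦below⟧} = {d2, d4, d6, d7, d9}
⟦dog⟧ = {d2, d4, d5, d6, d8, d9}
… ∩ ⟦inside d4⟧ = {d2, d4, d5, d6, d8, d9} ∩ {d2, d4, d5, d7, d8} = {d2, d4, d5, d8}
… ∩ ⟦that lied⟧ = {d2, d4, d5, d8} ∩ {d1, d3, d4, d7, d8, d9} = {d4, d8}
… ∩ ⟦below d1⟧ = {d4, d8} ∩ {d2, d4, d6, d7, d9} = {d4}
So ⟦dog inside d4 that lied below d1⟧ = {d4}.

{d4}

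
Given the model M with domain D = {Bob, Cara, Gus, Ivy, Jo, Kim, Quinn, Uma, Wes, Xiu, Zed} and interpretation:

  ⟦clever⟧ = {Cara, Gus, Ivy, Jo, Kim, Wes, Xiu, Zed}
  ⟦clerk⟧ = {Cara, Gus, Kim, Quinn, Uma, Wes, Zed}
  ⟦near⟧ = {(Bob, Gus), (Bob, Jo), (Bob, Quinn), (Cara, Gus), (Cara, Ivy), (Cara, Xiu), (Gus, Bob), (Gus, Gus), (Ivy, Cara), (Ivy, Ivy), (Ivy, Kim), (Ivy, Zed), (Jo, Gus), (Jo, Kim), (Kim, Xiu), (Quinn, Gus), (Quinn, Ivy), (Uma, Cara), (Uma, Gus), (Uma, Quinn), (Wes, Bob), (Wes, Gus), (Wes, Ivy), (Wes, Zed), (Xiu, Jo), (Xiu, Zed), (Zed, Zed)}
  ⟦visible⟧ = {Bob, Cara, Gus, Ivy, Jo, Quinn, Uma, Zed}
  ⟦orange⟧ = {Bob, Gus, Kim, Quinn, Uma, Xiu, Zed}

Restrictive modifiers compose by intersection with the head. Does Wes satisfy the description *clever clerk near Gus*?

⟦near Gus⟧ = {x : ⟨x, Gus⟩ ∈ ⟦near⟧} = {Bob, Cara, Gus, Jo, Quinn, Uma, Wes}
⟦clerk⟧ = {Cara, Gus, Kim, Quinn, Uma, Wes, Zed}
… ∩ ⟦near Gus⟧ = {Cara, Gus, Kim, Quinn, Uma, Wes, Zed} ∩ {Bob, Cara, Gus, Jo, Quinn, Uma, Wes} = {Cara, Gus, Quinn, Uma, Wes}
… ∩ ⟦clever⟧ = {Cara, Gus, Quinn, Uma, Wes} ∩ {Cara, Gus, Ivy, Jo, Kim, Wes, Xiu, Zed} = {Cara, Gus, Wes}
⟦clever clerk near Gus⟧ = {Cara, Gus, Wes}; Wes ∈ this set.

yes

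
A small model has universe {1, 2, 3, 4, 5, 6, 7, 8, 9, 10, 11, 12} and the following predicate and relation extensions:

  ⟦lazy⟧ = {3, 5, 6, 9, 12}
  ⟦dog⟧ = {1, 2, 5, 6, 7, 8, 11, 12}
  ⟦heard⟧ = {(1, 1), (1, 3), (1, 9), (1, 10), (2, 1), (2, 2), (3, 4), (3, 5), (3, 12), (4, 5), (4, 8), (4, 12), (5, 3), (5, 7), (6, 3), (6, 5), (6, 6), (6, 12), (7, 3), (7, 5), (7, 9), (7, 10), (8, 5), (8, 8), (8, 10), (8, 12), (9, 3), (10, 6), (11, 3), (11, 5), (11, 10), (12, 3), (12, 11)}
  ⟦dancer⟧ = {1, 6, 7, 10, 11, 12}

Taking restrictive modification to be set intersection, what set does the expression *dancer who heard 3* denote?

⟦who heard 3⟧ = {x : ⟨x, 3⟩ ∈ ⟦heard⟧} = {1, 5, 6, 7, 9, 11, 12}
⟦dancer⟧ = {1, 6, 7, 10, 11, 12}
… ∩ ⟦who heard 3⟧ = {1, 6, 7, 10, 11, 12} ∩ {1, 5, 6, 7, 9, 11, 12} = {1, 6, 7, 11, 12}
So ⟦dancer who heard 3⟧ = {1, 6, 7, 11, 12}.

{1, 6, 7, 11, 12}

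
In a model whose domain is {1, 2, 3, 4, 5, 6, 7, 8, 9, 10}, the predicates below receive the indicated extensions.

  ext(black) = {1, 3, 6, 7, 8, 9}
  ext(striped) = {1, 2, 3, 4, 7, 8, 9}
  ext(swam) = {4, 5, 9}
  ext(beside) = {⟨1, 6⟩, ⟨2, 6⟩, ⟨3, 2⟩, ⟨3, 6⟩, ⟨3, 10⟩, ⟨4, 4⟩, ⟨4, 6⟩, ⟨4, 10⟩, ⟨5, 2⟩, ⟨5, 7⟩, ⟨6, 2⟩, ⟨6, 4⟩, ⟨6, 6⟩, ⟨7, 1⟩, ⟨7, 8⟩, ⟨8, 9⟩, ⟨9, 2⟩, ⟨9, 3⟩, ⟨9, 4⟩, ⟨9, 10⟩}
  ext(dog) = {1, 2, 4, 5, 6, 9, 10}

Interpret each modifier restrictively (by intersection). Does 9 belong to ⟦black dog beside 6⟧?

no

⟦beside 6⟧ = {x : ⟨x, 6⟩ ∈ ⟦beside⟧} = {1, 2, 3, 4, 6}
⟦dog⟧ = {1, 2, 4, 5, 6, 9, 10}
… ∩ ⟦beside 6⟧ = {1, 2, 4, 5, 6, 9, 10} ∩ {1, 2, 3, 4, 6} = {1, 2, 4, 6}
… ∩ ⟦black⟧ = {1, 2, 4, 6} ∩ {1, 3, 6, 7, 8, 9} = {1, 6}
⟦black dog beside 6⟧ = {1, 6}; 9 ∉ this set.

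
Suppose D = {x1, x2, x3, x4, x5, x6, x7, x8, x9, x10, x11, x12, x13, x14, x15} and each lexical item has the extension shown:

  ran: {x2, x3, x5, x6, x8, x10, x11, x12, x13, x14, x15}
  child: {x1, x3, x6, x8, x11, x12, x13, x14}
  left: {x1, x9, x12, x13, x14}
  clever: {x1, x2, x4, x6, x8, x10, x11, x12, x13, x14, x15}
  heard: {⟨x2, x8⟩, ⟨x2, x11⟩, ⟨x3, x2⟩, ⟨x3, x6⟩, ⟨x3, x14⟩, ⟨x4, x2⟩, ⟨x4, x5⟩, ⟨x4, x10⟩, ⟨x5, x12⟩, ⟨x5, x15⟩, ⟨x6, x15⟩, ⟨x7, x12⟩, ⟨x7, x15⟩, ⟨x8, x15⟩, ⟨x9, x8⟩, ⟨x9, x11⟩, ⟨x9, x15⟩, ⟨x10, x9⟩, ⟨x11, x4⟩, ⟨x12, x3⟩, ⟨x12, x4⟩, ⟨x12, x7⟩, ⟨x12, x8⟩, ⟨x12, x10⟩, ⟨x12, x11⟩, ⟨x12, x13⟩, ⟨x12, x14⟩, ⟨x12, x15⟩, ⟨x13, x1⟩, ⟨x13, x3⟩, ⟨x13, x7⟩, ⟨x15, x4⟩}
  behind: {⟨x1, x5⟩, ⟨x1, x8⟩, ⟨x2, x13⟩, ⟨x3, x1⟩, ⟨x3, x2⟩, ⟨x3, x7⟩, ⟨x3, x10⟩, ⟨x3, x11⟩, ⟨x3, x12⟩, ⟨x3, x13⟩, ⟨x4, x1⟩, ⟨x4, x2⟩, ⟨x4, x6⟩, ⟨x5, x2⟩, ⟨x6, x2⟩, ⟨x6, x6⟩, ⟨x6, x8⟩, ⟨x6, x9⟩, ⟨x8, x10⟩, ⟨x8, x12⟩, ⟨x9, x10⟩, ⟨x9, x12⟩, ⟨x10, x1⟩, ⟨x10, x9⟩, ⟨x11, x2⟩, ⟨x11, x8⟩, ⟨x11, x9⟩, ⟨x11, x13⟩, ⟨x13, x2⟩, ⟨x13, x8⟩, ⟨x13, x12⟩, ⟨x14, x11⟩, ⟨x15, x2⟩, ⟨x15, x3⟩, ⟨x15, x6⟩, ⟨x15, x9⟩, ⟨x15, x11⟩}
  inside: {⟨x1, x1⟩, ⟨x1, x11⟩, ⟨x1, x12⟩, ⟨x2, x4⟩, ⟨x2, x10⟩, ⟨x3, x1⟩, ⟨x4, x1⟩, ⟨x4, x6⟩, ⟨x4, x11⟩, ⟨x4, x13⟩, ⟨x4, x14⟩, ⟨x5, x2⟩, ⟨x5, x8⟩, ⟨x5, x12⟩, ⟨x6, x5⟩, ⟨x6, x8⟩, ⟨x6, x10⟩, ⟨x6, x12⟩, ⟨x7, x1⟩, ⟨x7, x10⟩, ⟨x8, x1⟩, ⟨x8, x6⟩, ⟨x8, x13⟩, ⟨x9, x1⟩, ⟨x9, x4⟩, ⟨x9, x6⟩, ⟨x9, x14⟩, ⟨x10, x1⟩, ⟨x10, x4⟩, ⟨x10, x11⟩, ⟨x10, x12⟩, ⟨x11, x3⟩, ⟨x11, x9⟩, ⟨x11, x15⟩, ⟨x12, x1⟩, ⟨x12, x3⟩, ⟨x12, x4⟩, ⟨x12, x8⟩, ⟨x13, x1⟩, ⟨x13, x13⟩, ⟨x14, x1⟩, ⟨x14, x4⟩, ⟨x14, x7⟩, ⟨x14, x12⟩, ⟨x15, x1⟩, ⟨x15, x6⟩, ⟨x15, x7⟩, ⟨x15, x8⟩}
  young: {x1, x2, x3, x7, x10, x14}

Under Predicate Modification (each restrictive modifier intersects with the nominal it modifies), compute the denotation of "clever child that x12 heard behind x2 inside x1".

{x13}

⟦that x12 heard⟧ = {x : ⟨x12, x⟩ ∈ ⟦heard⟧} = {x3, x4, x7, x8, x10, x11, x13, x14, x15}
⟦behind x2⟧ = {x : ⟨x, x2⟩ ∈ ⟦behind⟧} = {x3, x4, x5, x6, x11, x13, x15}
⟦inside x1⟧ = {x : ⟨x, x1⟩ ∈ ⟦inside⟧} = {x1, x3, x4, x7, x8, x9, x10, x12, x13, x14, x15}
⟦child⟧ = {x1, x3, x6, x8, x11, x12, x13, x14}
… ∩ ⟦that x12 heard⟧ = {x1, x3, x6, x8, x11, x12, x13, x14} ∩ {x3, x4, x7, x8, x10, x11, x13, x14, x15} = {x3, x8, x11, x13, x14}
… ∩ ⟦behind x2⟧ = {x3, x8, x11, x13, x14} ∩ {x3, x4, x5, x6, x11, x13, x15} = {x3, x11, x13}
… ∩ ⟦inside x1⟧ = {x3, x11, x13} ∩ {x1, x3, x4, x7, x8, x9, x10, x12, x13, x14, x15} = {x3, x13}
… ∩ ⟦clever⟧ = {x3, x13} ∩ {x1, x2, x4, x6, x8, x10, x11, x12, x13, x14, x15} = {x13}
So ⟦clever child that x12 heard behind x2 inside x1⟧ = {x13}.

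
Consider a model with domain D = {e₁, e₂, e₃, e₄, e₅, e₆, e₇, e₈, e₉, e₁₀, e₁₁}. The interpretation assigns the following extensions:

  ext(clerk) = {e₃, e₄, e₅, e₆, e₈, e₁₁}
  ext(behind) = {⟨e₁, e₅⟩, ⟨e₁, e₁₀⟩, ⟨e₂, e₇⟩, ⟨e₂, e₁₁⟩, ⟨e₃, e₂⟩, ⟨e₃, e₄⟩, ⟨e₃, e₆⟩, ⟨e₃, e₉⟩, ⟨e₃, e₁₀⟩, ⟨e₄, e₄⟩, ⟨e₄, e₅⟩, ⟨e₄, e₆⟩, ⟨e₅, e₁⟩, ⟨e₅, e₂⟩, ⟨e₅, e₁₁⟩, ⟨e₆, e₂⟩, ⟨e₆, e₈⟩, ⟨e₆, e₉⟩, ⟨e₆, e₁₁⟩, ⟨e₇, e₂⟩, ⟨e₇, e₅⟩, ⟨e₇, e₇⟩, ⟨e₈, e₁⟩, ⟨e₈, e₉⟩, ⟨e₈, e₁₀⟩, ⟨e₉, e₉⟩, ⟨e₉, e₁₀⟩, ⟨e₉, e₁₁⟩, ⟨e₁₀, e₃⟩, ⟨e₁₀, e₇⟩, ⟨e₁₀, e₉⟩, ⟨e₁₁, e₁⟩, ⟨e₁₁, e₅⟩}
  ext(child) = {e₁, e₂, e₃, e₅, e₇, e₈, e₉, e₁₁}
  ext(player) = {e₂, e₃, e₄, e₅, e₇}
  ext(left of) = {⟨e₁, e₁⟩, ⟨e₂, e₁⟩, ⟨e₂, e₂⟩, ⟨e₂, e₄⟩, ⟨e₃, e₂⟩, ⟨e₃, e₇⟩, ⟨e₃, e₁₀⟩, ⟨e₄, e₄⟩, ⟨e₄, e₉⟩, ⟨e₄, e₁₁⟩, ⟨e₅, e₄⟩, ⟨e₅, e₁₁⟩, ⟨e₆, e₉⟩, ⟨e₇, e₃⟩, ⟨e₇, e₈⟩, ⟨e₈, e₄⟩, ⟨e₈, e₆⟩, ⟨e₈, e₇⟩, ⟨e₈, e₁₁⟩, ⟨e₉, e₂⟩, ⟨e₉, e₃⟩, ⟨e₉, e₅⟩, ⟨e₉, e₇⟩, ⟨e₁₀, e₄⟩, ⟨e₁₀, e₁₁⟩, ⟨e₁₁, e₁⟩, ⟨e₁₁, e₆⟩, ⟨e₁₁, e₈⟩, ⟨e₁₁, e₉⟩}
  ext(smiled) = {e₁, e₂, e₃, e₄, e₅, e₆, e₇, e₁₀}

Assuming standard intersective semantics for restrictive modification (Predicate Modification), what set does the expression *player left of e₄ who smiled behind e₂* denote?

⟦left of e₄⟧ = {x : ⟨x, e₄⟩ ∈ ⟦left of⟧} = {e₂, e₄, e₅, e₈, e₁₀}
⟦who smiled⟧ = ⟦smiled⟧ = {e₁, e₂, e₃, e₄, e₅, e₆, e₇, e₁₀}
⟦behind e₂⟧ = {x : ⟨x, e₂⟩ ∈ ⟦behind⟧} = {e₃, e₅, e₆, e₇}
⟦player⟧ = {e₂, e₃, e₄, e₅, e₇}
… ∩ ⟦left of e₄⟧ = {e₂, e₃, e₄, e₅, e₇} ∩ {e₂, e₄, e₅, e₈, e₁₀} = {e₂, e₄, e₅}
… ∩ ⟦who smiled⟧ = {e₂, e₄, e₅} ∩ {e₁, e₂, e₃, e₄, e₅, e₆, e₇, e₁₀} = {e₂, e₄, e₅}
… ∩ ⟦behind e₂⟧ = {e₂, e₄, e₅} ∩ {e₃, e₅, e₆, e₇} = {e₅}
So ⟦player left of e₄ who smiled behind e₂⟧ = {e₅}.

{e₅}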